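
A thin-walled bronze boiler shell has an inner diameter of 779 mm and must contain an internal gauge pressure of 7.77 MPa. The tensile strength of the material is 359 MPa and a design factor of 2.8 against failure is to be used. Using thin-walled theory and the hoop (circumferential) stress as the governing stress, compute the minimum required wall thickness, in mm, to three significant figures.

σ_allow = 359/2.8 = 128.2 MPa.
Hoop stress σ_h = pD/(2t), so t = pD/(2σ_allow) = 7.77×779/(2×128.2) = 23.60 mm.

t = 23.6 mm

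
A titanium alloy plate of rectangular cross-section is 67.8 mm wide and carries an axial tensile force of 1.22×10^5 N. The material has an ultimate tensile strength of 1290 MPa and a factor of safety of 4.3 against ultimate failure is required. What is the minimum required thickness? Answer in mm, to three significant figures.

t = 6.00 mm

σ_allow = 1290/4.3 = 300.0 MPa.
Required area A = F/σ_allow = 122000/300.0 = 406.7 mm².
t = A/w = 406.7/67.8 = 5.998 mm.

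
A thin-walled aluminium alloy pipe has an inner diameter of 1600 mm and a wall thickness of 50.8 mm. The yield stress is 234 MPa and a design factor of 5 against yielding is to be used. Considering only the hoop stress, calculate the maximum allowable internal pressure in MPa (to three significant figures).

σ_allow = 234/5 = 46.80 MPa.
σ_h = pD/(2t) → p_allow = 2σ_allow t/D = 2×46.80×50.8/1600 = 2.972 MPa.

p_allow = 2.97 MPa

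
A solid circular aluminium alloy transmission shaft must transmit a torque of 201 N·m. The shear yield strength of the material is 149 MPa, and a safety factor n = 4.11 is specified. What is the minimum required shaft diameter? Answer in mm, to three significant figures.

Allowable shear stress τ_allow = 149/4.11 = 36.25 MPa.
For a solid shaft τ = 16T/(πd³), so d³ = 16T/(π τ_allow) = 16×201000/(π×36.25) = 28240 mm³.
d = (28240)^(1/3) = 30.45 mm.

d = 30.5 mm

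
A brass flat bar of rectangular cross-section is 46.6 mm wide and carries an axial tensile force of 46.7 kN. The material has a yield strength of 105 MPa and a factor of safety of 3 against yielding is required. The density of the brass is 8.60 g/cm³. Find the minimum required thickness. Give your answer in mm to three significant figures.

t = 28.6 mm

σ_allow = 105/3 = 35.00 MPa.
Required area A = F/σ_allow = 46700/35.00 = 1334 mm².
t = A/w = 1334/46.6 = 28.63 mm.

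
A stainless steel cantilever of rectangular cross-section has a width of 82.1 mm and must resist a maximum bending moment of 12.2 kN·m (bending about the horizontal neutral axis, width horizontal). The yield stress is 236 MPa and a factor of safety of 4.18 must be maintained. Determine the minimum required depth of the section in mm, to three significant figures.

σ_allow = 236/4.18 = 56.46 MPa.
For a rectangular section σ = 6M/(bh²), so h² = 6M/(b σ_allow) = 6×1.2200×10^7/(82.1×56.46) = 15790 mm².
h = 125.7 mm.

h = 126 mm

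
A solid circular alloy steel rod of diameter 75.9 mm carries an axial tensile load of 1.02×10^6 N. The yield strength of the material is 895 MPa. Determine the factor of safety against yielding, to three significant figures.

A = πd²/4 = 4525 mm².
σ = F/A = 1020000/4525 = 225.4 MPa.
n = 895/225.4 = 3.970.

n = 3.97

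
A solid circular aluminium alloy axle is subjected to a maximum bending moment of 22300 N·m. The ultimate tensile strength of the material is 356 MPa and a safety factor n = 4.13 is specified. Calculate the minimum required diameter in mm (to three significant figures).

d = 138 mm

σ_allow = 356/4.13 = 86.20 MPa.
For a solid circular section σ = 32M/(πd³), so d³ = 32M/(π σ_allow) = 32×2.2300×10^7/(π×86.20) = 2.635×10^6 mm³.
d = 138.1 mm.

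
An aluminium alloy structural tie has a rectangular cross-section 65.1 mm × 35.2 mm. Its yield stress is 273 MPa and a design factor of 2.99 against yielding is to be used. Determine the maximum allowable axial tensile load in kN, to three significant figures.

F_allow = 209 kN

σ_allow = 273/2.99 = 91.30 MPa.
A = 65.1×35.2 = 2292 mm².
F_allow = σ_allow × A = 91.30×2292 = 209200 N.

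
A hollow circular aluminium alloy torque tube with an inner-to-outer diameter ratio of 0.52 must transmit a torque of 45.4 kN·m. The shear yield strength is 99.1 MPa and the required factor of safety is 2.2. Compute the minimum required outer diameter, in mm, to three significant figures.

d_o = 177 mm

τ_allow = 99.1/2.2 = 45.05 MPa.
For a hollow shaft τ = 16T/[πd_o³(1−k⁴)] with k = 0.52, so 1−k⁴ = 0.9269.
d_o³ = 16T/[π τ_allow (1−k⁴)] = 16×4.5400×10^7/(π×45.05×0.9269) = 5.538×10^6 mm³.
d_o = 176.9 mm.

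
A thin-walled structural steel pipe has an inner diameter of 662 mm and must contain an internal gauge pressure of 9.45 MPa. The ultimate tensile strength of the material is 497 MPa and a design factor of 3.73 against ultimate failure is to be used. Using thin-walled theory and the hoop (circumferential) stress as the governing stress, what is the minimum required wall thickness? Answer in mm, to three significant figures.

t = 23.5 mm

σ_allow = 497/3.73 = 133.2 MPa.
Hoop stress σ_h = pD/(2t), so t = pD/(2σ_allow) = 9.45×662/(2×133.2) = 23.48 mm.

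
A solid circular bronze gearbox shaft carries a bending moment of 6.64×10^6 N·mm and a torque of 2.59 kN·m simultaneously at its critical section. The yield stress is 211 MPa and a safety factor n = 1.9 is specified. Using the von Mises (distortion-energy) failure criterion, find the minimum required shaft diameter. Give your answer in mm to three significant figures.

d = 86.3 mm

σ_allow = σ_y/n = 211/1.9 = 111.1 MPa.
For a solid shaft σ_b = 32M/(πd³) and τ = 16T/(πd³), so the von Mises stress is σ' = (16/πd³)·√(4M²+3T²).
√(4M²+3T²) = √(4×(6.640×10^6)² + 3×(2.590×10^6)²) = 1.402×10^7 N·mm.
d³ = 16×1.402×10^7/(π×111.1) = 642800 mm³.
d = 86.30 mm.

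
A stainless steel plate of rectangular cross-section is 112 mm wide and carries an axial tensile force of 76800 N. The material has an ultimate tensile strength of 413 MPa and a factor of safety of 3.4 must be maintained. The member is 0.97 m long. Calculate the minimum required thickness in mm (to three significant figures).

σ_allow = 413/3.4 = 121.5 MPa.
Required area A = F/σ_allow = 76800/121.5 = 632.3 mm².
t = A/w = 632.3/112 = 5.645 mm.

t = 5.65 mm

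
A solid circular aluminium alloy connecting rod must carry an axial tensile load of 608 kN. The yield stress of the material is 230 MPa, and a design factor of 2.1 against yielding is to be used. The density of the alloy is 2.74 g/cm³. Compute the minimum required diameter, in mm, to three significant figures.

d = 84.1 mm

Allowable stress σ_allow = 230/2.1 = 109.5 MPa.
Required area A = F/σ_allow = 608000/109.5 = 5551 mm².
A = πd²/4 → d = √(4A/π) = 84.07 mm.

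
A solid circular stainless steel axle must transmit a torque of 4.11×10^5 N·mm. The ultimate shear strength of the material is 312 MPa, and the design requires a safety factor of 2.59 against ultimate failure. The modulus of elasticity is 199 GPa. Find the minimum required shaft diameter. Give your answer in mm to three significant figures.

Allowable shear stress τ_allow = 312/2.59 = 120.5 MPa.
For a solid shaft τ = 16T/(πd³), so d³ = 16T/(π τ_allow) = 16×411000/(π×120.5) = 17380 mm³.
d = (17380)^(1/3) = 25.90 mm.

d = 25.9 mm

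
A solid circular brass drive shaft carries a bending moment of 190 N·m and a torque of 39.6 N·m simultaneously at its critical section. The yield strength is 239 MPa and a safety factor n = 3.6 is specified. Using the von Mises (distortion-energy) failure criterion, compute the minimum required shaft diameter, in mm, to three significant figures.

σ_allow = σ_y/n = 239/3.6 = 66.39 MPa.
For a solid shaft σ_b = 32M/(πd³) and τ = 16T/(πd³), so the von Mises stress is σ' = (16/πd³)·√(4M²+3T²).
√(4M²+3T²) = √(4×(190000)² + 3×(39600)²) = 386100 N·mm.
d³ = 16×386100/(π×66.39) = 29620 mm³.
d = 30.94 mm.

d = 30.9 mm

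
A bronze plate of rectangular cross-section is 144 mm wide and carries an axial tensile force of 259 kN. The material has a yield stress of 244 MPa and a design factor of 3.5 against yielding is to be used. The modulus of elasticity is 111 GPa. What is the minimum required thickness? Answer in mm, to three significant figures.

σ_allow = 244/3.5 = 69.71 MPa.
Required area A = F/σ_allow = 259000/69.71 = 3715 mm².
t = A/w = 3715/144 = 25.80 mm.

t = 25.8 mm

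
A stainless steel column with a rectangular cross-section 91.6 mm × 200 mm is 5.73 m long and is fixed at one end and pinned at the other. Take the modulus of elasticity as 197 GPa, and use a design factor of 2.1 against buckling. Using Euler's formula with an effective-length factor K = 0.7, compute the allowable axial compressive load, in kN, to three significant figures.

Buckling occurs about the weak axis: I_min = h·b³/12 = 200×91.6³/12 = 1.281×10^7 mm⁴ (b = 91.6 mm is the smaller dimension).
Effective length L_e = KL = 0.7×5.73 m = 4011 mm.
Euler critical load P_cr = π²EI/L_e² = π²×197000×1.281×10^7/4011² = 1.548×10^6 N.
P_allow = P_cr/n = 1.548×10^6/2.1 = 737200 N.

P_allow = 737 kN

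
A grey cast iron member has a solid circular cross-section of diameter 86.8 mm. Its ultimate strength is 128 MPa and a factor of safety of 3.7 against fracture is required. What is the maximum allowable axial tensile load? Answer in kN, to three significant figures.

σ_allow = 128/3.7 = 34.59 MPa.
A = πd²/4 = π×86.8²/4 = 5917 mm².
F_allow = σ_allow × A = 34.59×5917 = 204700 N.

F_allow = 205 kN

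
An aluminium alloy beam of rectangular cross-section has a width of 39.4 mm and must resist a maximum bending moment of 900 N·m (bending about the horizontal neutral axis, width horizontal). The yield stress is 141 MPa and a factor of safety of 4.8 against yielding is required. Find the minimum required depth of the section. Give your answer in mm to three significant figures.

h = 68.3 mm

σ_allow = 141/4.8 = 29.38 MPa.
For a rectangular section σ = 6M/(bh²), so h² = 6M/(b σ_allow) = 6×900000/(39.4×29.38) = 4666 mm².
h = 68.31 mm.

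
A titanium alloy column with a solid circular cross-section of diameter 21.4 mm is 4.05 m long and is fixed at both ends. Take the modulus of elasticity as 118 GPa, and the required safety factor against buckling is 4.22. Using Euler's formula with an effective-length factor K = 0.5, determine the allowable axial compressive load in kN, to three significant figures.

P_allow = 0.693 kN

I = πd⁴/64 = π×21.4⁴/64 = 10290 mm⁴.
Effective length L_e = KL = 0.5×4.05 m = 2025 mm.
Euler critical load P_cr = π²EI/L_e² = π²×118000×10290/2025² = 2924 N.
P_allow = P_cr/n = 2924/4.22 = 692.9 N.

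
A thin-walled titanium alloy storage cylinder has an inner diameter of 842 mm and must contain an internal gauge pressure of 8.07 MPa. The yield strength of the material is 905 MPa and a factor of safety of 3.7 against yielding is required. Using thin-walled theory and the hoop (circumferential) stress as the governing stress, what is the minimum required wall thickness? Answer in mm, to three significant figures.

σ_allow = 905/3.7 = 244.6 MPa.
Hoop stress σ_h = pD/(2t), so t = pD/(2σ_allow) = 8.07×842/(2×244.6) = 13.89 mm.

t = 13.9 mm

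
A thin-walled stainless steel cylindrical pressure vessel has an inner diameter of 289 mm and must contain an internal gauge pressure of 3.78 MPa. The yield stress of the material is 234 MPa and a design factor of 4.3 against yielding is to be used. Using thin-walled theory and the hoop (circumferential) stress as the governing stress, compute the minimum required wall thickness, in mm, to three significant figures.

σ_allow = 234/4.3 = 54.42 MPa.
Hoop stress σ_h = pD/(2t), so t = pD/(2σ_allow) = 3.78×289/(2×54.42) = 10.04 mm.

t = 10.0 mm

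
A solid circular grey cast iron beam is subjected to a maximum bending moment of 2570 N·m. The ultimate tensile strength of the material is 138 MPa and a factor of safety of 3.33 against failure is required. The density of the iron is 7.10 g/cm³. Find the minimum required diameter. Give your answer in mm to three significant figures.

d = 85.8 mm

σ_allow = 138/3.33 = 41.44 MPa.
For a solid circular section σ = 32M/(πd³), so d³ = 32M/(π σ_allow) = 32×2570000/(π×41.44) = 631700 mm³.
d = 85.80 mm.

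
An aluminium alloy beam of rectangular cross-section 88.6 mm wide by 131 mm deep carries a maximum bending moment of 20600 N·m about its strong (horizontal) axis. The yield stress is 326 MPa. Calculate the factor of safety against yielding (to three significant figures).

Section modulus S = bh²/6 = 88.6×131²/6 = 253400 mm³.
σ = M/S = 2.0600×10^7/253400 = 81.29 MPa.
n = 326/81.29 = 4.010.

n = 4.01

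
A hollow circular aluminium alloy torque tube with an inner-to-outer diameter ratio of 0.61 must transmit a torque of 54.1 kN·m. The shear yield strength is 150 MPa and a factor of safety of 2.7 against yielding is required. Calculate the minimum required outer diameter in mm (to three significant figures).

d_o = 179 mm

τ_allow = 150/2.7 = 55.56 MPa.
For a hollow shaft τ = 16T/[πd_o³(1−k⁴)] with k = 0.61, so 1−k⁴ = 0.8615.
d_o³ = 16T/[π τ_allow (1−k⁴)] = 16×5.4100×10^7/(π×55.56×0.8615) = 5.757×10^6 mm³.
d_o = 179.2 mm.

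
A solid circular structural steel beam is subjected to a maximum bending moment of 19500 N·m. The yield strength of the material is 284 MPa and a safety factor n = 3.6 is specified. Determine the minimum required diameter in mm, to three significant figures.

σ_allow = 284/3.6 = 78.89 MPa.
For a solid circular section σ = 32M/(πd³), so d³ = 32M/(π σ_allow) = 32×1.9500×10^7/(π×78.89) = 2.518×10^6 mm³.
d = 136.0 mm.

d = 136 mm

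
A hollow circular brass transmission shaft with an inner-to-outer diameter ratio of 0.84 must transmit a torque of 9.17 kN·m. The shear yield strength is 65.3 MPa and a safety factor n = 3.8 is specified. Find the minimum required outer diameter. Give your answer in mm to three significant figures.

d_o = 176 mm

τ_allow = 65.3/3.8 = 17.18 MPa.
For a hollow shaft τ = 16T/[πd_o³(1−k⁴)] with k = 0.84, so 1−k⁴ = 0.5021.
d_o³ = 16T/[π τ_allow (1−k⁴)] = 16×9170000/(π×17.18×0.5021) = 5.412×10^6 mm³.
d_o = 175.6 mm.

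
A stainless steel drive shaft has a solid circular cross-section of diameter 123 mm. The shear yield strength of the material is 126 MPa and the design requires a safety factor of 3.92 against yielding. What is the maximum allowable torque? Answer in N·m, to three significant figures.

T_allow = 11700 N·m

τ_allow = 126/3.92 = 32.14 MPa.
For a solid shaft T_allow = τ_allow·πd³/16; πd³/16 = π×123³/16 = 365400 mm³.
T_allow = 32.14×365400 = 1.174×10^7 N·mm = 11740 N·m.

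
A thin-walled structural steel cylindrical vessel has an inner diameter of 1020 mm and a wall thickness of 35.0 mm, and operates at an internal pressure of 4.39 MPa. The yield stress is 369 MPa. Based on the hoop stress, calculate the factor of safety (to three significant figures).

σ_h = pD/(2t) = 4.39×1020/(2×35.0) = 63.97 MPa.
n = 369/63.97 = 5.768.

n = 5.77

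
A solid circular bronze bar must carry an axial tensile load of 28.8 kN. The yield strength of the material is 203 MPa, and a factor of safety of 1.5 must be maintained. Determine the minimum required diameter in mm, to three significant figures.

Allowable stress σ_allow = 203/1.5 = 135.3 MPa.
Required area A = F/σ_allow = 28800/135.3 = 212.8 mm².
A = πd²/4 → d = √(4A/π) = 16.46 mm.

d = 16.5 mm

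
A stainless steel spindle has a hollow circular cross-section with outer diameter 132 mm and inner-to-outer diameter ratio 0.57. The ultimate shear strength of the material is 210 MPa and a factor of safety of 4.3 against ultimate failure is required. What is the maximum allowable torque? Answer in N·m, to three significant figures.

τ_allow = 210/4.3 = 48.84 MPa.
For a hollow shaft T_allow = τ_allow·πd_o³(1−k⁴)/16 with 1−k⁴ = 0.8944, so πd_o³(1−k⁴)/16 = 403900 mm³.
T_allow = 48.84×403900 = 1.973×10^7 N·mm = 19730 N·m.

T_allow = 19700 N·m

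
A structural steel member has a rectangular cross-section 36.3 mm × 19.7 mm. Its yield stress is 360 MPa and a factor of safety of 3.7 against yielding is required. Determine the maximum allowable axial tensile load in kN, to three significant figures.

σ_allow = 360/3.7 = 97.30 MPa.
A = 36.3×19.7 = 715.1 mm².
F_allow = σ_allow × A = 97.30×715.1 = 69580 N.

F_allow = 69.6 kN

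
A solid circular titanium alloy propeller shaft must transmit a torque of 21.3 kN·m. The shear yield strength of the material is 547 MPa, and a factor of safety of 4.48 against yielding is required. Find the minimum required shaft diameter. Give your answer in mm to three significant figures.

Allowable shear stress τ_allow = 547/4.48 = 122.1 MPa.
For a solid shaft τ = 16T/(πd³), so d³ = 16T/(π τ_allow) = 16×2.1300×10^7/(π×122.1) = 888500 mm³.
d = (888500)^(1/3) = 96.13 mm.

d = 96.1 mm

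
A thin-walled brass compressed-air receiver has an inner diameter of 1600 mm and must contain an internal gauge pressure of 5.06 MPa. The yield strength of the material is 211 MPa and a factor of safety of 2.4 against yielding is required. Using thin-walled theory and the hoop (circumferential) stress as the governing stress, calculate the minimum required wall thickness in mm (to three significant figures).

σ_allow = 211/2.4 = 87.92 MPa.
Hoop stress σ_h = pD/(2t), so t = pD/(2σ_allow) = 5.06×1600/(2×87.92) = 46.04 mm.

t = 46.0 mm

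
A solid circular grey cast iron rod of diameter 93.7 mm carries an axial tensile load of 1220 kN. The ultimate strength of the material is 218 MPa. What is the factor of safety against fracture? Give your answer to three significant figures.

A = πd²/4 = 6896 mm².
σ = F/A = 1220000/6896 = 176.9 MPa.
n = 218/176.9 = 1.232.

n = 1.23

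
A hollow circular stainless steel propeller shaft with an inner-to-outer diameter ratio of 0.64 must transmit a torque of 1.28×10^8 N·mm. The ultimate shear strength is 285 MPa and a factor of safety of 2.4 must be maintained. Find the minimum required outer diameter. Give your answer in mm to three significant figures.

d_o = 188 mm

τ_allow = 285/2.4 = 118.8 MPa.
For a hollow shaft τ = 16T/[πd_o³(1−k⁴)] with k = 0.64, so 1−k⁴ = 0.8322.
d_o³ = 16T/[π τ_allow (1−k⁴)] = 16×1.2800×10^8/(π×118.8×0.8322) = 6.596×10^6 mm³.
d_o = 187.5 mm.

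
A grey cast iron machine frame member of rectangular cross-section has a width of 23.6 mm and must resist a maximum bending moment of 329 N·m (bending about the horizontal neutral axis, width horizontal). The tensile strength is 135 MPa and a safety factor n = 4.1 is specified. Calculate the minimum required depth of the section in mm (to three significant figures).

h = 50.4 mm

σ_allow = 135/4.1 = 32.93 MPa.
For a rectangular section σ = 6M/(bh²), so h² = 6M/(b σ_allow) = 6×329000/(23.6×32.93) = 2540 mm².
h = 50.40 mm.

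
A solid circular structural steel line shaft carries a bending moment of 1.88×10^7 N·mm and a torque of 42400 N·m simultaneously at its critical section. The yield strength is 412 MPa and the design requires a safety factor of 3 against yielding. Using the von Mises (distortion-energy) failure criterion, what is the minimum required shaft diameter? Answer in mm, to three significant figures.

d = 145 mm

σ_allow = σ_y/n = 412/3 = 137.3 MPa.
For a solid shaft σ_b = 32M/(πd³) and τ = 16T/(πd³), so the von Mises stress is σ' = (16/πd³)·√(4M²+3T²).
√(4M²+3T²) = √(4×(1.880×10^7)² + 3×(4.240×10^7)²) = 8.250×10^7 N·mm.
d³ = 16×8.250×10^7/(π×137.3) = 3.060×10^6 mm³.
d = 145.2 mm.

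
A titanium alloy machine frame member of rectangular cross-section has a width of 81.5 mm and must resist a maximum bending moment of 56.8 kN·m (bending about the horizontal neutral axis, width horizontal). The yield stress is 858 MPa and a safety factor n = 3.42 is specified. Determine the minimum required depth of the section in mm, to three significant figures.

h = 129 mm

σ_allow = 858/3.42 = 250.9 MPa.
For a rectangular section σ = 6M/(bh²), so h² = 6M/(b σ_allow) = 6×5.6800×10^7/(81.5×250.9) = 16670 mm².
h = 129.1 mm.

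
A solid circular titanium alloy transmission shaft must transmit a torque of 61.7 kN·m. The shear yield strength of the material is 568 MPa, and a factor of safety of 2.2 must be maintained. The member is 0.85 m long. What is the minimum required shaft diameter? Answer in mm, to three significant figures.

d = 107 mm

Allowable shear stress τ_allow = 568/2.2 = 258.2 MPa.
For a solid shaft τ = 16T/(πd³), so d³ = 16T/(π τ_allow) = 16×6.1700×10^7/(π×258.2) = 1.217×10^6 mm³.
d = (1.217×10^6)^(1/3) = 106.8 mm.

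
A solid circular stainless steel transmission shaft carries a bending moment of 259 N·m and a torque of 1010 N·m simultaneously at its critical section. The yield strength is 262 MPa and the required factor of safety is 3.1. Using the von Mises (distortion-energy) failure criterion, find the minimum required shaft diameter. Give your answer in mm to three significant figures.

d = 47.9 mm

σ_allow = σ_y/n = 262/3.1 = 84.52 MPa.
For a solid shaft σ_b = 32M/(πd³) and τ = 16T/(πd³), so the von Mises stress is σ' = (16/πd³)·√(4M²+3T²).
√(4M²+3T²) = √(4×(259000)² + 3×(1.010×10^6)²) = 1.824×10^6 N·mm.
d³ = 16×1.824×10^6/(π×84.52) = 109900 mm³.
d = 47.91 mm.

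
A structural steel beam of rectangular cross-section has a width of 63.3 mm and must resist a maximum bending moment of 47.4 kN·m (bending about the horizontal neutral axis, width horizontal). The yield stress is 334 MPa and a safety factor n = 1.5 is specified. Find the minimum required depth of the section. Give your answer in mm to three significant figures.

σ_allow = 334/1.5 = 222.7 MPa.
For a rectangular section σ = 6M/(bh²), so h² = 6M/(b σ_allow) = 6×4.7400×10^7/(63.3×222.7) = 20180 mm².
h = 142.0 mm.

h = 142 mm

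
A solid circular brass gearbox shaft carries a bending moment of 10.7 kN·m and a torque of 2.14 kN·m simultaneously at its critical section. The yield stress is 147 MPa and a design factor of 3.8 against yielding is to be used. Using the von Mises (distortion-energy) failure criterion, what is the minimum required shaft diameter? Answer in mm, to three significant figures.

d = 142 mm

σ_allow = σ_y/n = 147/3.8 = 38.68 MPa.
For a solid shaft σ_b = 32M/(πd³) and τ = 16T/(πd³), so the von Mises stress is σ' = (16/πd³)·√(4M²+3T²).
√(4M²+3T²) = √(4×(1.070×10^7)² + 3×(2.140×10^6)²) = 2.172×10^7 N·mm.
d³ = 16×2.172×10^7/(π×38.68) = 2.859×10^6 mm³.
d = 141.9 mm.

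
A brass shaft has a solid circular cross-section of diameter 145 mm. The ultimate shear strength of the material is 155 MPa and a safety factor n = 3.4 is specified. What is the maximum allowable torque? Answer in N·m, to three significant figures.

T_allow = 27300 N·m

τ_allow = 155/3.4 = 45.59 MPa.
For a solid shaft T_allow = τ_allow·πd³/16; πd³/16 = π×145³/16 = 598600 mm³.
T_allow = 45.59×598600 = 2.729×10^7 N·mm = 27290 N·m.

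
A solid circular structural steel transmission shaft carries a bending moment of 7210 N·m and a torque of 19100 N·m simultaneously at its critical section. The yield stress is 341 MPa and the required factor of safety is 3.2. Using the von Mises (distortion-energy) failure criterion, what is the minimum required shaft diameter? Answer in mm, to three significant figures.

σ_allow = σ_y/n = 341/3.2 = 106.6 MPa.
For a solid shaft σ_b = 32M/(πd³) and τ = 16T/(πd³), so the von Mises stress is σ' = (16/πd³)·√(4M²+3T²).
√(4M²+3T²) = √(4×(7.210×10^6)² + 3×(1.910×10^7)²) = 3.609×10^7 N·mm.
d³ = 16×3.609×10^7/(π×106.6) = 1.725×10^6 mm³.
d = 119.9 mm.

d = 120 mm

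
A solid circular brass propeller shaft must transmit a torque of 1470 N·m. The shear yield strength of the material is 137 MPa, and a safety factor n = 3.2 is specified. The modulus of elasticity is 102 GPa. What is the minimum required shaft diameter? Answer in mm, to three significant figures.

d = 55.9 mm

Allowable shear stress τ_allow = 137/3.2 = 42.81 MPa.
For a solid shaft τ = 16T/(πd³), so d³ = 16T/(π τ_allow) = 16×1470000/(π×42.81) = 174900 mm³.
d = (174900)^(1/3) = 55.92 mm.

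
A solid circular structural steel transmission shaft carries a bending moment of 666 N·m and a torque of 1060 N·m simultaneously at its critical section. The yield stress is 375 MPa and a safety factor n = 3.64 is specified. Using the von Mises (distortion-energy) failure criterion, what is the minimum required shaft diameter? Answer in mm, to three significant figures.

σ_allow = σ_y/n = 375/3.64 = 103.0 MPa.
For a solid shaft σ_b = 32M/(πd³) and τ = 16T/(πd³), so the von Mises stress is σ' = (16/πd³)·√(4M²+3T²).
√(4M²+3T²) = √(4×(666000)² + 3×(1.060×10^6)²) = 2.268×10^6 N·mm.
d³ = 16×2.268×10^6/(π×103.0) = 112100 mm³.
d = 48.22 mm.

d = 48.2 mm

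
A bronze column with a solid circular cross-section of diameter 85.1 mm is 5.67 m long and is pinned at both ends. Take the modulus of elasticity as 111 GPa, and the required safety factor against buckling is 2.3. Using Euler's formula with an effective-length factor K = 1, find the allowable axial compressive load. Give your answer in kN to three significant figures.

I = πd⁴/64 = π×85.1⁴/64 = 2.574×10^6 mm⁴.
Effective length L_e = KL = 1×5.67 m = 5670 mm.
Euler critical load P_cr = π²EI/L_e² = π²×111000×2.574×10^6/5670² = 87730 N.
P_allow = P_cr/n = 87730/2.3 = 38140 N.

P_allow = 38.1 kN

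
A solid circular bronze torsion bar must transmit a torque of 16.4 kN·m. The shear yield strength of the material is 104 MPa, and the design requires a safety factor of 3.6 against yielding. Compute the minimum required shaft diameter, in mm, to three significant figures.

Allowable shear stress τ_allow = 104/3.6 = 28.89 MPa.
For a solid shaft τ = 16T/(πd³), so d³ = 16T/(π τ_allow) = 16×1.6400×10^7/(π×28.89) = 2.891×10^6 mm³.
d = (2.891×10^6)^(1/3) = 142.5 mm.

d = 142 mm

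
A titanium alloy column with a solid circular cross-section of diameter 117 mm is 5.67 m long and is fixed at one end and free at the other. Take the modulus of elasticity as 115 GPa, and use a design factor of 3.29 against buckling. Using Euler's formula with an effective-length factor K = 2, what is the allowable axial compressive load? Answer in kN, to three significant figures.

I = πd⁴/64 = π×117⁴/64 = 9.198×10^6 mm⁴.
Effective length L_e = KL = 2×5.67 m = 11340 mm.
Euler critical load P_cr = π²EI/L_e² = π²×115000×9.198×10^6/11340² = 81190 N.
P_allow = P_cr/n = 81190/3.29 = 24680 N.

P_allow = 24.7 kN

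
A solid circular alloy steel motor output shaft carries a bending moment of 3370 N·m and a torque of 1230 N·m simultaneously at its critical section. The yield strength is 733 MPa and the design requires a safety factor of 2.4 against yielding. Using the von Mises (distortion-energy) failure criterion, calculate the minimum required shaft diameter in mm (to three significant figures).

d = 49.0 mm

σ_allow = σ_y/n = 733/2.4 = 305.4 MPa.
For a solid shaft σ_b = 32M/(πd³) and τ = 16T/(πd³), so the von Mises stress is σ' = (16/πd³)·√(4M²+3T²).
√(4M²+3T²) = √(4×(3.370×10^6)² + 3×(1.230×10^6)²) = 7.069×10^6 N·mm.
d³ = 16×7.069×10^6/(π×305.4) = 117900 mm³.
d = 49.03 mm.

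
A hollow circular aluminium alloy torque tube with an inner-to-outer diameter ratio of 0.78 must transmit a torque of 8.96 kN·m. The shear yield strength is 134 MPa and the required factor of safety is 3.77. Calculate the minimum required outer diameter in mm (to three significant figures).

τ_allow = 134/3.77 = 35.54 MPa.
For a hollow shaft τ = 16T/[πd_o³(1−k⁴)] with k = 0.78, so 1−k⁴ = 0.6298.
d_o³ = 16T/[π τ_allow (1−k⁴)] = 16×8960000/(π×35.54×0.6298) = 2.038×10^6 mm³.
d_o = 126.8 mm.

d_o = 127 mm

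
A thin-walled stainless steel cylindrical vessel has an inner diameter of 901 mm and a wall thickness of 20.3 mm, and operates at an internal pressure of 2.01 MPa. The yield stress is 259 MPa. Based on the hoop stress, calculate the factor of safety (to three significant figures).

n = 5.81

σ_h = pD/(2t) = 2.01×901/(2×20.3) = 44.61 MPa.
n = 259/44.61 = 5.806.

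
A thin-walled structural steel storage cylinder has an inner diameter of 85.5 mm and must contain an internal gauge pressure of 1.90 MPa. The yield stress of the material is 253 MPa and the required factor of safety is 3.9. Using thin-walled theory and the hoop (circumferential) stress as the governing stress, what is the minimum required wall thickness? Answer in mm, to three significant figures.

t = 1.25 mm

σ_allow = 253/3.9 = 64.87 MPa.
Hoop stress σ_h = pD/(2t), so t = pD/(2σ_allow) = 1.90×85.5/(2×64.87) = 1.252 mm.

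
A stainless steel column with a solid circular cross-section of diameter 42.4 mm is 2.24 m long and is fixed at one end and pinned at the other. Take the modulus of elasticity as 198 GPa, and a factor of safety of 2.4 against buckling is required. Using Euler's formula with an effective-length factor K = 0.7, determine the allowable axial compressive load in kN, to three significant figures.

I = πd⁴/64 = π×42.4⁴/64 = 158600 mm⁴.
Effective length L_e = KL = 0.7×2.24 m = 1568 mm.
Euler critical load P_cr = π²EI/L_e² = π²×198000×158600/1568² = 126100 N.
P_allow = P_cr/n = 126100/2.4 = 52540 N.

P_allow = 52.5 kN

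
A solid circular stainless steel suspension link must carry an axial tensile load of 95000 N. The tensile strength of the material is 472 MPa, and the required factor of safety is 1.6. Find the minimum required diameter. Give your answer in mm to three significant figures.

d = 20.2 mm

Allowable stress σ_allow = 472/1.6 = 295.0 MPa.
Required area A = F/σ_allow = 95000/295.0 = 322.0 mm².
A = πd²/4 → d = √(4A/π) = 20.25 mm.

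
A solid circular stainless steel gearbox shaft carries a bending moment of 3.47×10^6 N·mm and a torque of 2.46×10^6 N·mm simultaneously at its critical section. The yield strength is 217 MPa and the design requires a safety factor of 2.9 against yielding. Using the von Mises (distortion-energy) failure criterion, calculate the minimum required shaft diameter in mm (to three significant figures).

d = 82.1 mm

σ_allow = σ_y/n = 217/2.9 = 74.83 MPa.
For a solid shaft σ_b = 32M/(πd³) and τ = 16T/(πd³), so the von Mises stress is σ' = (16/πd³)·√(4M²+3T²).
√(4M²+3T²) = √(4×(3.470×10^6)² + 3×(2.460×10^6)²) = 8.144×10^6 N·mm.
d³ = 16×8.144×10^6/(π×74.83) = 554300 mm³.
d = 82.14 mm.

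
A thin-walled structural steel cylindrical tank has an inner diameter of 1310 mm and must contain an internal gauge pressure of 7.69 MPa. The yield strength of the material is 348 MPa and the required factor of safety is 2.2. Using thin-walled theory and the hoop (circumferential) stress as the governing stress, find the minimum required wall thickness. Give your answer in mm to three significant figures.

t = 31.8 mm

σ_allow = 348/2.2 = 158.2 MPa.
Hoop stress σ_h = pD/(2t), so t = pD/(2σ_allow) = 7.69×1310/(2×158.2) = 31.84 mm.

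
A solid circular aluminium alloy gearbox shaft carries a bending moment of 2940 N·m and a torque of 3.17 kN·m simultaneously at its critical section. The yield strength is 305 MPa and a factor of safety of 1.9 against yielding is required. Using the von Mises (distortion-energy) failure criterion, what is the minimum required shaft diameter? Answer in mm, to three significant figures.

d = 63.4 mm

σ_allow = σ_y/n = 305/1.9 = 160.5 MPa.
For a solid shaft σ_b = 32M/(πd³) and τ = 16T/(πd³), so the von Mises stress is σ' = (16/πd³)·√(4M²+3T²).
√(4M²+3T²) = √(4×(2.940×10^6)² + 3×(3.170×10^6)²) = 8.045×10^6 N·mm.
d³ = 16×8.045×10^6/(π×160.5) = 255200 mm³.
d = 63.43 mm.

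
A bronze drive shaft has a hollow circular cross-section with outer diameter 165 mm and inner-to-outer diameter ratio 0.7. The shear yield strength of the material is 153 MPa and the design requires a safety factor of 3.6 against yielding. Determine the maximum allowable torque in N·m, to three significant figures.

τ_allow = 153/3.6 = 42.50 MPa.
For a hollow shaft T_allow = τ_allow·πd_o³(1−k⁴)/16 with 1−k⁴ = 0.7599, so πd_o³(1−k⁴)/16 = 670300 mm³.
T_allow = 42.50×670300 = 2.849×10^7 N·mm = 28490 N·m.

T_allow = 28500 N·m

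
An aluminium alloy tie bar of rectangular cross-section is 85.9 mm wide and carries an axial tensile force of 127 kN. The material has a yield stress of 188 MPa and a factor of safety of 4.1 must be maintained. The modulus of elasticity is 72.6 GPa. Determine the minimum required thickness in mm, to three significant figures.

t = 32.2 mm

σ_allow = 188/4.1 = 45.85 MPa.
Required area A = F/σ_allow = 127000/45.85 = 2770 mm².
t = A/w = 2770/85.9 = 32.24 mm.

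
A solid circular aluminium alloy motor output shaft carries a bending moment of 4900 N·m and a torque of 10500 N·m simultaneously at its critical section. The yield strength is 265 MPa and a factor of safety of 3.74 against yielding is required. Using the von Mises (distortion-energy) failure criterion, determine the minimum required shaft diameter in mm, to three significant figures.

σ_allow = σ_y/n = 265/3.74 = 70.86 MPa.
For a solid shaft σ_b = 32M/(πd³) and τ = 16T/(πd³), so the von Mises stress is σ' = (16/πd³)·√(4M²+3T²).
√(4M²+3T²) = √(4×(4.900×10^6)² + 3×(1.050×10^7)²) = 2.066×10^7 N·mm.
d³ = 16×2.066×10^7/(π×70.86) = 1.485×10^6 mm³.
d = 114.1 mm.

d = 114 mm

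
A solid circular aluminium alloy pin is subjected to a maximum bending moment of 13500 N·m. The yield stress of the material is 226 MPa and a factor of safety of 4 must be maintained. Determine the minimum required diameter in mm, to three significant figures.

σ_allow = 226/4 = 56.50 MPa.
For a solid circular section σ = 32M/(πd³), so d³ = 32M/(π σ_allow) = 32×1.3500×10^7/(π×56.50) = 2.434×10^6 mm³.
d = 134.5 mm.

d = 135 mm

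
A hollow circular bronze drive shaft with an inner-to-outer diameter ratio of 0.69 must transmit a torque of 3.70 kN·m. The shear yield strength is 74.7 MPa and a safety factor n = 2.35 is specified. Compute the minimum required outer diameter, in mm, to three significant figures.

τ_allow = 74.7/2.35 = 31.79 MPa.
For a hollow shaft τ = 16T/[πd_o³(1−k⁴)] with k = 0.69, so 1−k⁴ = 0.7733.
d_o³ = 16T/[π τ_allow (1−k⁴)] = 16×3700000/(π×31.79×0.7733) = 766600 mm³.
d_o = 91.52 mm.

d_o = 91.5 mm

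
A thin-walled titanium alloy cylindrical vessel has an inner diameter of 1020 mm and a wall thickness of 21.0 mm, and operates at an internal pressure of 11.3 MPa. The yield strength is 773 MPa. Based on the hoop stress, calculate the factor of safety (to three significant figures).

σ_h = pD/(2t) = 11.3×1020/(2×21.0) = 274.4 MPa.
n = 773/274.4 = 2.817.

n = 2.82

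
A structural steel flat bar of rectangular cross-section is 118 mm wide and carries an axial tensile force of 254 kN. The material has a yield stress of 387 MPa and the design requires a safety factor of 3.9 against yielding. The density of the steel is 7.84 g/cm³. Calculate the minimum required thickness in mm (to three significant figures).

σ_allow = 387/3.9 = 99.23 MPa.
Required area A = F/σ_allow = 254000/99.23 = 2560 mm².
t = A/w = 2560/118 = 21.69 mm.

t = 21.7 mm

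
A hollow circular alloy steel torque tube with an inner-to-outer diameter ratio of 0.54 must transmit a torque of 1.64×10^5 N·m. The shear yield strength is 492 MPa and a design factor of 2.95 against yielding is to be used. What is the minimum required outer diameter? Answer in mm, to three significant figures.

τ_allow = 492/2.95 = 166.8 MPa.
For a hollow shaft τ = 16T/[πd_o³(1−k⁴)] with k = 0.54, so 1−k⁴ = 0.9150.
d_o³ = 16T/[π τ_allow (1−k⁴)] = 16×1.6400×10^8/(π×166.8×0.9150) = 5.473×10^6 mm³.
d_o = 176.2 mm.

d_o = 176 mm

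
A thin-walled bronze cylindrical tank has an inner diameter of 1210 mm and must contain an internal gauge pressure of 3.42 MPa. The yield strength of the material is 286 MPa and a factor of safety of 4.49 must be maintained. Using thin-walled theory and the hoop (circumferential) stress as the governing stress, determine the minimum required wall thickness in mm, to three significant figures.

t = 32.5 mm

σ_allow = 286/4.49 = 63.70 MPa.
Hoop stress σ_h = pD/(2t), so t = pD/(2σ_allow) = 3.42×1210/(2×63.70) = 32.48 mm.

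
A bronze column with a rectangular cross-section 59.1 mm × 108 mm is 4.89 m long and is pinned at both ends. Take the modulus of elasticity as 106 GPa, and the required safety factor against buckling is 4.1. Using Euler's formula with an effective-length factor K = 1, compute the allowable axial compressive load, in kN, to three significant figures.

P_allow = 19.8 kN

Buckling occurs about the weak axis: I_min = h·b³/12 = 108×59.1³/12 = 1.858×10^6 mm⁴ (b = 59.1 mm is the smaller dimension).
Effective length L_e = KL = 1×4.89 m = 4890 mm.
Euler critical load P_cr = π²EI/L_e² = π²×106000×1.858×10^6/4890² = 81280 N.
P_allow = P_cr/n = 81280/4.1 = 19820 N.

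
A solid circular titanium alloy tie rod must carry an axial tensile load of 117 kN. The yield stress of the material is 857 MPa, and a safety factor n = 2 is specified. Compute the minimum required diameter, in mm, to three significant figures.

d = 18.6 mm

Allowable stress σ_allow = 857/2 = 428.5 MPa.
Required area A = F/σ_allow = 117000/428.5 = 273.0 mm².
A = πd²/4 → d = √(4A/π) = 18.65 mm.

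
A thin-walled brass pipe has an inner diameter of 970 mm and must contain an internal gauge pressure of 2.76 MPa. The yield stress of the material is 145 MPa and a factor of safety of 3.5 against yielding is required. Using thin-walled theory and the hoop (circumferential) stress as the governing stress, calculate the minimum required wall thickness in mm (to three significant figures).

σ_allow = 145/3.5 = 41.43 MPa.
Hoop stress σ_h = pD/(2t), so t = pD/(2σ_allow) = 2.76×970/(2×41.43) = 32.31 mm.

t = 32.3 mm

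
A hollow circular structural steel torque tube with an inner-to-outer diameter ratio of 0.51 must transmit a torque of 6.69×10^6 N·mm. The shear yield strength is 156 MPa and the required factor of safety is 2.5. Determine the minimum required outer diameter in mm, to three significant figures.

d_o = 83.7 mm

τ_allow = 156/2.5 = 62.40 MPa.
For a hollow shaft τ = 16T/[πd_o³(1−k⁴)] with k = 0.51, so 1−k⁴ = 0.9323.
d_o³ = 16T/[π τ_allow (1−k⁴)] = 16×6690000/(π×62.40×0.9323) = 585600 mm³.
d_o = 83.67 mm.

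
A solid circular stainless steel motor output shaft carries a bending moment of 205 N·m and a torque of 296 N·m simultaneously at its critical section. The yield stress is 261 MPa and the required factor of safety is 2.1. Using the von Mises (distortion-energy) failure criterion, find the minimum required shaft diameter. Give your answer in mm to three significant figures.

σ_allow = σ_y/n = 261/2.1 = 124.3 MPa.
For a solid shaft σ_b = 32M/(πd³) and τ = 16T/(πd³), so the von Mises stress is σ' = (16/πd³)·√(4M²+3T²).
√(4M²+3T²) = √(4×(205000)² + 3×(296000)²) = 656500 N·mm.
d³ = 16×656500/(π×124.3) = 26900 mm³.
d = 29.96 mm.

d = 30.0 mm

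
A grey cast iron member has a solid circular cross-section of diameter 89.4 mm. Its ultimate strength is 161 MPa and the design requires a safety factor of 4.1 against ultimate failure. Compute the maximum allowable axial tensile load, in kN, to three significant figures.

σ_allow = 161/4.1 = 39.27 MPa.
A = πd²/4 = π×89.4²/4 = 6277 mm².
F_allow = σ_allow × A = 39.27×6277 = 246500 N.

F_allow = 246 kN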